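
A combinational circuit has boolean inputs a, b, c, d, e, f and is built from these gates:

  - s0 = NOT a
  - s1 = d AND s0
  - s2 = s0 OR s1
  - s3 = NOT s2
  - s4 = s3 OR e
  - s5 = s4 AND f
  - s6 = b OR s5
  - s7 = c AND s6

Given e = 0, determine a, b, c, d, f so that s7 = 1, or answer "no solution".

s7 = c AND s6 must be 1, so both c = 1 and s6 = 1.
s6 = b OR s5 must be 1, so at least one of b, s5 is 1.
Check with e = 0 and a=0, b=1, c=1, d=1, f=1:
s0 = NOT a = NOT 0 = 1
s1 = d AND s0 = 1 AND 1 = 1
s2 = s0 OR s1 = 1 OR 1 = 1
s3 = NOT s2 = NOT 1 = 0
s4 = s3 OR e = 0 OR 0 = 0
s5 = s4 AND f = 0 AND 1 = 0
s6 = b OR s5 = 1 OR 0 = 1
s7 = c AND s6 = 1 AND 1 = 1
So s7 = 1.

a=0, b=1, c=1, d=1, f=1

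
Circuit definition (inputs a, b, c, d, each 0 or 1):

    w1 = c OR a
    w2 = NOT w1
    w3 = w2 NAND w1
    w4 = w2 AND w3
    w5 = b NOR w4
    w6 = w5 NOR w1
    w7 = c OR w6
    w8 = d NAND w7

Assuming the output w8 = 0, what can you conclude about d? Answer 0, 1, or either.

w8 = d NAND w7 must be 0, so both d = 1 and w7 = 1.
Every assignment with w8 = 0 has d = 1; there are 6 such assignment(s).

1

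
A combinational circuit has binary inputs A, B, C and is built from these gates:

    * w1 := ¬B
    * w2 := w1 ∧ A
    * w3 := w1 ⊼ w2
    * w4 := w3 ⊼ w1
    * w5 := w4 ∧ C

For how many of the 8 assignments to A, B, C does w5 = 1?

3

w5 = w4 ∧ C must be 1, so both w4 = 1 and C = 1.
Satisfying assignments:
  A=0, B=1, C=1
  A=1, B=0, C=1
  A=1, B=1, C=1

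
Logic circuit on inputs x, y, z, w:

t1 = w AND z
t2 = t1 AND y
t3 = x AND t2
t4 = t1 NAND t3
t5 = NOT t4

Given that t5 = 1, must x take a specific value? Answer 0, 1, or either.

1

t5 = NOT t4 must be 1, so t4 = 0.
t4 = t1 NAND t3 must be 0, so both t1 = 1 and t3 = 1.
Every assignment with t5 = 1 has x = 1; there are 1 such assignment(s).
  x=1, y=1, z=1, w=1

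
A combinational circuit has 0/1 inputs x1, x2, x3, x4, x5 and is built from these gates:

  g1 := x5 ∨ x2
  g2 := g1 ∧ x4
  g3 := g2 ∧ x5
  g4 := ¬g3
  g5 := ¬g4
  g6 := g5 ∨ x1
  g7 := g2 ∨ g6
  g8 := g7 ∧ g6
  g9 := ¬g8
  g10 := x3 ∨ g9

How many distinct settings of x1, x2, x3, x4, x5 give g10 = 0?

g10 = x3 ∨ g9 must be 0, so both x3 = 0 and g9 = 0.
g9 = ¬g8 must be 0, so g8 = 1.
Enumerating the 32 input combinations, 10 give g10 = 0 and 22 give g10 = 1.

10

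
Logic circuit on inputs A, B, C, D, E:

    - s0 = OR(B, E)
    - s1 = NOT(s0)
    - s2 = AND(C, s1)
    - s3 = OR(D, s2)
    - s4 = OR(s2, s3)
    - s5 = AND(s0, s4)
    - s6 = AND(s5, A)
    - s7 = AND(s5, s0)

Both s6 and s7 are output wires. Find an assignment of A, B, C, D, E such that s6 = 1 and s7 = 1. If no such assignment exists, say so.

Check with A=1, B=1, C=1, D=1, E=0:
s0 = OR(B, E) = OR(1, 0) = 1
s1 = NOT(s0) = NOT 1 = 0
s2 = AND(C, s1) = AND(1, 0) = 0
s3 = OR(D, s2) = OR(1, 0) = 1
s4 = OR(s2, s3) = OR(0, 1) = 1
s5 = AND(s0, s4) = AND(1, 1) = 1
s6 = AND(s5, A) = AND(1, 1) = 1
s7 = AND(s5, s0) = AND(1, 1) = 1
So s6 = 1 and s7 = 1.

A=1, B=1, C=1, D=1, E=0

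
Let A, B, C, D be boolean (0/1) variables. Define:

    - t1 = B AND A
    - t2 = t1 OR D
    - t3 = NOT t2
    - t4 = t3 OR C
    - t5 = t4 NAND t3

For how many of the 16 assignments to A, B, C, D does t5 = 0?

t5 = t4 NAND t3 must be 0, so both t4 = 1 and t3 = 1.
t4 = t3 OR C must be 1, so at least one of t3, C is 1.
Enumerating the 16 input combinations, 6 give t5 = 0 and 10 give t5 = 1.

6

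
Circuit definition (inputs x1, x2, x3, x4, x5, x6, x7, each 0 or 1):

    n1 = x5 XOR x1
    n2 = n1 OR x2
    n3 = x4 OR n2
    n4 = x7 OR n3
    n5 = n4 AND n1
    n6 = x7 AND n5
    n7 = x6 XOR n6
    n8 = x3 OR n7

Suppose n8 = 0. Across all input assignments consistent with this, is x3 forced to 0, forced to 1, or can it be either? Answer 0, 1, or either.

n8 = x3 OR n7 must be 0, so both x3 = 0 and n7 = 0.
n7 = x6 XOR n6 must be 0, so x6 and n6 are equal.
Every assignment with n8 = 0 has x3 = 0; there are 32 such assignment(s).

0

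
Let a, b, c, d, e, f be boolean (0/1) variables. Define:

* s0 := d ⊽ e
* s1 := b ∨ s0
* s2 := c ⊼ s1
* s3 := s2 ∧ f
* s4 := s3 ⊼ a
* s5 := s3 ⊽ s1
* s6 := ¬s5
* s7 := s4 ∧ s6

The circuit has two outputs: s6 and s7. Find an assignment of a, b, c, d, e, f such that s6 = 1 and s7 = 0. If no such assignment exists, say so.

Check with a=1 b=0 c=1 d=1 e=0 f=1:
s0 = d ⊽ e = 1 ⊽ 0 = 0
s1 = b ∨ s0 = 0 ∨ 0 = 0
s2 = c ⊼ s1 = 1 ⊼ 0 = 1
s3 = s2 ∧ f = 1 ∧ 1 = 1
s4 = s3 ⊼ a = 1 ⊼ 1 = 0
s5 = s3 ⊽ s1 = 1 ⊽ 0 = 0
s6 = ¬s5 = ¬0 = 1
s7 = s4 ∧ s6 = 0 ∧ 1 = 0
So s6 = 1 and s7 = 0.

a=1 b=0 c=1 d=1 e=0 f=1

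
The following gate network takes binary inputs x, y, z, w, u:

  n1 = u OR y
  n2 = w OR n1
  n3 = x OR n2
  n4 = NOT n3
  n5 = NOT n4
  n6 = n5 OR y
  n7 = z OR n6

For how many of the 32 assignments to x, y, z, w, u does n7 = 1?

31

n7 = z OR n6 must be 1, so at least one of z, n6 is 1.
Enumerating the 32 input combinations, 31 give n7 = 1 and 1 give n7 = 0.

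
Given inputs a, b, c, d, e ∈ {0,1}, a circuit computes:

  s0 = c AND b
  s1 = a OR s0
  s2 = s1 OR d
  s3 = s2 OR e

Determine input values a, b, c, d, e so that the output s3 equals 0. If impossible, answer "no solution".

a=0, b=0, c=1, d=0, e=0

s3 = s2 OR e must be 0, so both s2 = 0 and e = 0.
s2 = s1 OR d must be 0, so both s1 = 0 and d = 0.
s1 = a OR s0 must be 0, so both a = 0 and s0 = 0.
Check with a=0, b=0, c=1, d=0, e=0:
s0 = c AND b = 1 AND 0 = 0
s1 = a OR s0 = 0 OR 0 = 0
s2 = s1 OR d = 0 OR 0 = 0
s3 = s2 OR e = 0 OR 0 = 0
So s3 = 0 as required.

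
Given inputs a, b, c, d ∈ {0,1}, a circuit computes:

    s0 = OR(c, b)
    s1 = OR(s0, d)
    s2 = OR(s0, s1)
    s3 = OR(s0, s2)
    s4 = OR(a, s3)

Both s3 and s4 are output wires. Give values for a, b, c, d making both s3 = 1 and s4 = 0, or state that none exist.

Across all 16 input combinations, none give both s3 = 1 and s4 = 0.

no solution exists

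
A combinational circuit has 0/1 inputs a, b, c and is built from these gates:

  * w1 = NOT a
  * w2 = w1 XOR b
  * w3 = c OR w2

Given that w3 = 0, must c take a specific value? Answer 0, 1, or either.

w3 = c OR w2 must be 0, so both c = 0 and w2 = 0.
w2 = w1 XOR b must be 0, so w1 and b are equal.
Every assignment with w3 = 0 has c = 0; there are 2 such assignment(s).
  a=0, b=1, c=0
  a=1, b=0, c=0

0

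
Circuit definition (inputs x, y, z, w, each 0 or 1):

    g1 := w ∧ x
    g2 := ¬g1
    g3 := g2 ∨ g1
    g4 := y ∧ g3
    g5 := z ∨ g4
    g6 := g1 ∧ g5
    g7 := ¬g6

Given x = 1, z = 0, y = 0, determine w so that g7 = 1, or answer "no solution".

g7 = ¬g6 must be 1, so g6 = 0.
Check with x = 1, z = 0, y = 0 and w=0:
g1 = w ∧ x = 0 ∧ 1 = 0
g2 = ¬g1 = ¬0 = 1
g3 = g2 ∨ g1 = 1 ∨ 0 = 1
g4 = y ∧ g3 = 0 ∧ 1 = 0
g5 = z ∨ g4 = 0 ∨ 0 = 0
g6 = g1 ∧ g5 = 0 ∧ 0 = 0
g7 = ¬g6 = ¬0 = 1
So g7 = 1.

w=0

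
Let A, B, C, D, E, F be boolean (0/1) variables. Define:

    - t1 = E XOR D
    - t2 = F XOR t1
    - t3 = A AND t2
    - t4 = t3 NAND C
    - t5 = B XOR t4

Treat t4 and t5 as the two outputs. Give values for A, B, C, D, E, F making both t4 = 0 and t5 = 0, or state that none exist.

A=1, B=0, C=1, D=1, E=1, F=1

Check with A=1, B=0, C=1, D=1, E=1, F=1:
t1 = E XOR D = 1 XOR 1 = 0
t2 = F XOR t1 = 1 XOR 0 = 1
t3 = A AND t2 = 1 AND 1 = 1
t4 = t3 NAND C = 1 NAND 1 = 0
t5 = B XOR t4 = 0 XOR 0 = 0
So t4 = 0 and t5 = 0.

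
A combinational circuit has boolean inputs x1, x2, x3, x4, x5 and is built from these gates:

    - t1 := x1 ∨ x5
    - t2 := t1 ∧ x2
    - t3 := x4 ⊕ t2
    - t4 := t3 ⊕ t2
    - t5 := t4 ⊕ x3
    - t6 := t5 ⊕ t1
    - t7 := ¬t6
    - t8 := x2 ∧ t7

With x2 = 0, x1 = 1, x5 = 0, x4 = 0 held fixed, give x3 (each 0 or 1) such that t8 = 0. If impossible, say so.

x3=1

Check with x2 = 0, x1 = 1, x5 = 0, x4 = 0 and x3=1:
t1 = x1 ∨ x5 = 1 ∨ 0 = 1
t2 = t1 ∧ x2 = 1 ∧ 0 = 0
t3 = x4 ⊕ t2 = 0 ⊕ 0 = 0
t4 = t3 ⊕ t2 = 0 ⊕ 0 = 0
t5 = t4 ⊕ x3 = 0 ⊕ 1 = 1
t6 = t5 ⊕ t1 = 1 ⊕ 1 = 0
t7 = ¬t6 = ¬0 = 1
t8 = x2 ∧ t7 = 0 ∧ 1 = 0
So t8 = 0.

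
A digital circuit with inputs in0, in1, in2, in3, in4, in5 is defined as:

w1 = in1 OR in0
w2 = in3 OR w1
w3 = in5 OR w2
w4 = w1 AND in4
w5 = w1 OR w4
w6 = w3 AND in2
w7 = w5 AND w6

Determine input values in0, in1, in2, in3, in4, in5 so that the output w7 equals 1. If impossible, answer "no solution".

in0=1 in1=0 in2=1 in3=0 in4=1 in5=1

w7 = w5 AND w6 must be 1, so both w5 = 1 and w6 = 1.
w5 = w1 OR w4 must be 1, so at least one of w1, w4 is 1.
w6 = w3 AND in2 must be 1, so both w3 = 1 and in2 = 1.
Check with in0=1 in1=0 in2=1 in3=0 in4=1 in5=1:
w1 = in1 OR in0 = 0 OR 1 = 1
w2 = in3 OR w1 = 0 OR 1 = 1
w3 = in5 OR w2 = 1 OR 1 = 1
w4 = w1 AND in4 = 1 AND 1 = 1
w5 = w1 OR w4 = 1 OR 1 = 1
w6 = w3 AND in2 = 1 AND 1 = 1
w7 = w5 AND w6 = 1 AND 1 = 1
So w7 = 1 as required.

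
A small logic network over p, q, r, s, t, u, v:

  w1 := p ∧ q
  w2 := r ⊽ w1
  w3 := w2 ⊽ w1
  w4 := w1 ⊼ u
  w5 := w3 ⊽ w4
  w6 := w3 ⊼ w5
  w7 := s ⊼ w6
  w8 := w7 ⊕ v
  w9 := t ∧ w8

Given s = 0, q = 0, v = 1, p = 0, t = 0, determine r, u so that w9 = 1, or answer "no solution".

no solution exists

With s = 0, q = 0, v = 1, p = 0, t = 0 fixed, none of the 4 settings of r, u give w9 = 1.
For example, with r=0, u=1:
w1 = p ∧ q = 0 ∧ 0 = 0
w2 = r ⊽ w1 = 0 ⊽ 0 = 1
w3 = w2 ⊽ w1 = 1 ⊽ 0 = 0
w4 = w1 ⊼ u = 0 ⊼ 1 = 1
w5 = w3 ⊽ w4 = 0 ⊽ 1 = 0
w6 = w3 ⊼ w5 = 0 ⊼ 0 = 1
w7 = s ⊼ w6 = 0 ⊼ 1 = 1
w8 = w7 ⊕ v = 1 ⊕ 1 = 0
w9 = t ∧ w8 = 0 ∧ 0 = 0
giving w9 = 0 ≠ 1.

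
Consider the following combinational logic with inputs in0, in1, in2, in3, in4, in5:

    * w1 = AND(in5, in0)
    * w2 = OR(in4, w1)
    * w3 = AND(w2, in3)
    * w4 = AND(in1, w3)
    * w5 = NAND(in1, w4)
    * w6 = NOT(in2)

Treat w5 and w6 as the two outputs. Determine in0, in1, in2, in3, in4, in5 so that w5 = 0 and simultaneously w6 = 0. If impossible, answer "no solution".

in0=0 in1=1 in2=1 in3=1 in4=1 in5=0

Check with in0=0 in1=1 in2=1 in3=1 in4=1 in5=0:
w1 = AND(in5, in0) = AND(0, 0) = 0
w2 = OR(in4, w1) = OR(1, 0) = 1
w3 = AND(w2, in3) = AND(1, 1) = 1
w4 = AND(in1, w3) = AND(1, 1) = 1
w5 = NAND(in1, w4) = NAND(1, 1) = 0
w6 = NOT(in2) = NOT 1 = 0
So w5 = 0 and w6 = 0.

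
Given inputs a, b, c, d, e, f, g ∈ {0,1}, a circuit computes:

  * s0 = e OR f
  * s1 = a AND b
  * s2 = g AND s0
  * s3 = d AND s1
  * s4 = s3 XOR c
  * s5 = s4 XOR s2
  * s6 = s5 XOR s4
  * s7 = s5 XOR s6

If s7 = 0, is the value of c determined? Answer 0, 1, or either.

Both values of c occur among assignments with s7 = 0:
  c=0: a=0, b=0, c=0, d=0, e=0, f=0, g=0
  c=1: a=1, b=1, c=1, d=1, e=0, f=0, g=0

either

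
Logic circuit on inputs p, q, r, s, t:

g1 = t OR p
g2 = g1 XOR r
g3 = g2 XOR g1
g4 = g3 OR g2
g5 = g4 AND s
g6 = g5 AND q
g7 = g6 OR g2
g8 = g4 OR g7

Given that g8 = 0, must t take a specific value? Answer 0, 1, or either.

g8 = g4 OR g7 must be 0, so both g4 = 0 and g7 = 0.
Every assignment with g8 = 0 has t = 0; there are 4 such assignment(s).
  p=0, q=0, r=0, s=0, t=0
  p=0, q=0, r=0, s=1, t=0
  p=0, q=1, r=0, s=0, t=0
  p=0, q=1, r=0, s=1, t=0

0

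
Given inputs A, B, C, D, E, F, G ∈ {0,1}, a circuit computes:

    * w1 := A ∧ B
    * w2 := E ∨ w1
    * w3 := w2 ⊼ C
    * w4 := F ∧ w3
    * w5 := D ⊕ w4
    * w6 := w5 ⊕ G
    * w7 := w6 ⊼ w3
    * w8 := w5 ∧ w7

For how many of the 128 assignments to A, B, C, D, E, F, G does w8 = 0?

86

w8 = w5 ∧ w7 must be 0, so at least one of w5, w7 is 0.
Enumerating the 128 input combinations, 86 give w8 = 0 and 42 give w8 = 1.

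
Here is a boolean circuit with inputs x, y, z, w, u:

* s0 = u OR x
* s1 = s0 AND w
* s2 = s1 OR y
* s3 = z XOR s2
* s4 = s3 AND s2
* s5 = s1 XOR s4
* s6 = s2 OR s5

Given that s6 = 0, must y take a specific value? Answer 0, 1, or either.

0

s6 = s2 OR s5 must be 0, so both s2 = 0 and s5 = 0.
Every assignment with s6 = 0 has y = 0; there are 10 such assignment(s).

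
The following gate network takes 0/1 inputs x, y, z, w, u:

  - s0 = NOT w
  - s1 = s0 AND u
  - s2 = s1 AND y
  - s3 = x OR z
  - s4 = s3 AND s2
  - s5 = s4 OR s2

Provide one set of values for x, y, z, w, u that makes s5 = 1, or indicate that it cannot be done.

x=0, y=1, z=1, w=0, u=1

s5 = s4 OR s2 must be 1, so at least one of s4, s2 is 1.
Check with x=0, y=1, z=1, w=0, u=1:
s0 = NOT w = NOT 0 = 1
s1 = s0 AND u = 1 AND 1 = 1
s2 = s1 AND y = 1 AND 1 = 1
s3 = x OR z = 0 OR 1 = 1
s4 = s3 AND s2 = 1 AND 1 = 1
s5 = s4 OR s2 = 1 OR 1 = 1
So s5 = 1 as required.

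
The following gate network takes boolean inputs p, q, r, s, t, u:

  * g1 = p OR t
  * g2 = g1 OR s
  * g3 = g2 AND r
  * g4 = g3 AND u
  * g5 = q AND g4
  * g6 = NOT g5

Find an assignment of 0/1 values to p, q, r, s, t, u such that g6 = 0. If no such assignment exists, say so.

g6 = NOT g5 must be 0, so g5 = 1.
g5 = q AND g4 must be 1, so both q = 1 and g4 = 1.
g4 = g3 AND u must be 1, so both g3 = 1 and u = 1.
Check with p=0, q=1, r=1, s=1, t=0, u=1:
g1 = p OR t = 0 OR 0 = 0
g2 = g1 OR s = 0 OR 1 = 1
g3 = g2 AND r = 1 AND 1 = 1
g4 = g3 AND u = 1 AND 1 = 1
g5 = q AND g4 = 1 AND 1 = 1
g6 = NOT g5 = NOT 1 = 0
So g6 = 0 as required.

p=0, q=1, r=1, s=1, t=0, u=1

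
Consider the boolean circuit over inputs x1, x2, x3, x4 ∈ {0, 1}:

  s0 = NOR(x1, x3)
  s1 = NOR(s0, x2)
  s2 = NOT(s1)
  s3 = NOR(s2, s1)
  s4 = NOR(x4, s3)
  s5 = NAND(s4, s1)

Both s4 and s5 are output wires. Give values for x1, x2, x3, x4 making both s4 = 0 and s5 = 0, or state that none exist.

Across all 16 input combinations, none give both s4 = 0 and s5 = 0.

no solution exists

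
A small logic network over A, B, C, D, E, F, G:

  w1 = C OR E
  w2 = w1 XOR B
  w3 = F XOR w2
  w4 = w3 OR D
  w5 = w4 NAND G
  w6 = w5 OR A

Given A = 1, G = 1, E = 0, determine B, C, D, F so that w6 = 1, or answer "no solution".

B=0 C=0 D=1 F=0

Check with A = 1, G = 1, E = 0 and B=0, C=0, D=1, F=0:
w1 = C OR E = 0 OR 0 = 0
w2 = w1 XOR B = 0 XOR 0 = 0
w3 = F XOR w2 = 0 XOR 0 = 0
w4 = w3 OR D = 0 OR 1 = 1
w5 = w4 NAND G = 1 NAND 1 = 0
w6 = w5 OR A = 0 OR 1 = 1
So w6 = 1.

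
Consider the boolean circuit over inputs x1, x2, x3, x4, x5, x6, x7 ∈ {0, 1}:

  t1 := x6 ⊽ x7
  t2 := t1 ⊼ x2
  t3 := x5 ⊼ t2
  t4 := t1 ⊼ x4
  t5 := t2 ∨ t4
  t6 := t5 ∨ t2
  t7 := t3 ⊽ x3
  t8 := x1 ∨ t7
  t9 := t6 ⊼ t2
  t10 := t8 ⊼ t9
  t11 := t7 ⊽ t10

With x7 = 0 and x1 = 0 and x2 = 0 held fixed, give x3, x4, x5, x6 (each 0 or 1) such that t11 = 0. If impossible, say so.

Check with x7 = 0 and x1 = 0 and x2 = 0 and x3=1, x4=1, x5=0, x6=0:
t1 = x6 ⊽ x7 = 0 ⊽ 0 = 1
t2 = t1 ⊼ x2 = 1 ⊼ 0 = 1
t3 = x5 ⊼ t2 = 0 ⊼ 1 = 1
t4 = t1 ⊼ x4 = 1 ⊼ 1 = 0
t5 = t2 ∨ t4 = 1 ∨ 0 = 1
t6 = t5 ∨ t2 = 1 ∨ 1 = 1
t7 = t3 ⊽ x3 = 1 ⊽ 1 = 0
t8 = x1 ∨ t7 = 0 ∨ 0 = 0
t9 = t6 ⊼ t2 = 1 ⊼ 1 = 0
t10 = t8 ⊼ t9 = 0 ⊼ 0 = 1
t11 = t7 ⊽ t10 = 0 ⊽ 1 = 0
So t11 = 0.

x3=1 x4=1 x5=0 x6=0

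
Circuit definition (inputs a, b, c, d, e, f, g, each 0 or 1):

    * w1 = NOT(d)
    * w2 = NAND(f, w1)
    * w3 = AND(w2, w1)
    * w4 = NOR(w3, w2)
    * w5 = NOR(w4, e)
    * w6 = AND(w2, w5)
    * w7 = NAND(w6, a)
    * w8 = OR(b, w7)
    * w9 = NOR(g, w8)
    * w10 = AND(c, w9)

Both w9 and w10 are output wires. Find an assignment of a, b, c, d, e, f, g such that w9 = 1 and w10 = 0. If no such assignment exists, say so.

Check with a=1, b=0, c=0, d=1, e=0, f=1, g=0:
w1 = NOT(d) = NOT 1 = 0
w2 = NAND(f, w1) = NAND(1, 0) = 1
w3 = AND(w2, w1) = AND(1, 0) = 0
w4 = NOR(w3, w2) = NOR(0, 1) = 0
w5 = NOR(w4, e) = NOR(0, 0) = 1
w6 = AND(w2, w5) = AND(1, 1) = 1
w7 = NAND(w6, a) = NAND(1, 1) = 0
w8 = OR(b, w7) = OR(0, 0) = 0
w9 = NOR(g, w8) = NOR(0, 0) = 1
w10 = AND(c, w9) = AND(0, 1) = 0
So w9 = 1 and w10 = 0.

a=1, b=0, c=0, d=1, e=0, f=1, g=0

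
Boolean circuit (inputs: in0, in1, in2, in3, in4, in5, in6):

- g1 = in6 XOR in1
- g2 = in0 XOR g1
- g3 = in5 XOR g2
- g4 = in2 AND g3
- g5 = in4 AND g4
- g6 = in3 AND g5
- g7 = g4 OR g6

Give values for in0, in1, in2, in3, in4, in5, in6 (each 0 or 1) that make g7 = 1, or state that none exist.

in0=0, in1=0, in2=1, in3=1, in4=1, in5=0, in6=1

g7 = g4 OR g6 must be 1, so at least one of g4, g6 is 1.
Check with in0=0, in1=0, in2=1, in3=1, in4=1, in5=0, in6=1:
g1 = in6 XOR in1 = 1 XOR 0 = 1
g2 = in0 XOR g1 = 0 XOR 1 = 1
g3 = in5 XOR g2 = 0 XOR 1 = 1
g4 = in2 AND g3 = 1 AND 1 = 1
g5 = in4 AND g4 = 1 AND 1 = 1
g6 = in3 AND g5 = 1 AND 1 = 1
g7 = g4 OR g6 = 1 OR 1 = 1
So g7 = 1 as required.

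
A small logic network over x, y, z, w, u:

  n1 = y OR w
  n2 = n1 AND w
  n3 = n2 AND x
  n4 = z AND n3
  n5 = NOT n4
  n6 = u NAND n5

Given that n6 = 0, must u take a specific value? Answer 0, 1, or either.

1

n6 = u NAND n5 must be 0, so both u = 1 and n5 = 1.
Every assignment with n6 = 0 has u = 1; there are 14 such assignment(s).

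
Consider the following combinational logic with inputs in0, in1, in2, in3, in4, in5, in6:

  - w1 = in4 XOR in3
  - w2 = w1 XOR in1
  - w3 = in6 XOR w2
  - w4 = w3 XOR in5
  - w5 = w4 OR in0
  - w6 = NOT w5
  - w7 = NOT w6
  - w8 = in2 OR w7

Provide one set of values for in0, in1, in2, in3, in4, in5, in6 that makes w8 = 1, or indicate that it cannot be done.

Check with in0=1, in1=0, in2=1, in3=1, in4=0, in5=1, in6=1:
w1 = in4 XOR in3 = 0 XOR 1 = 1
w2 = w1 XOR in1 = 1 XOR 0 = 1
w3 = in6 XOR w2 = 1 XOR 1 = 0
w4 = w3 XOR in5 = 0 XOR 1 = 1
w5 = w4 OR in0 = 1 OR 1 = 1
w6 = NOT w5 = NOT 1 = 0
w7 = NOT w6 = NOT 0 = 1
w8 = in2 OR w7 = 1 OR 1 = 1
So w8 = 1 as required.

in0=1, in1=0, in2=1, in3=1, in4=0, in5=1, in6=1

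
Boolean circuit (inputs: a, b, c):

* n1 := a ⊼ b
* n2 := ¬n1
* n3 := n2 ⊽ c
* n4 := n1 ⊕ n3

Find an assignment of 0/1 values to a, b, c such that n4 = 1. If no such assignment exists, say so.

n4 = n1 ⊕ n3 must be 1, so n1 and n3 differ.
Check with a=0, b=0, c=1:
n1 = a ⊼ b = 0 ⊼ 0 = 1
n2 = ¬n1 = ¬1 = 0
n3 = n2 ⊽ c = 0 ⊽ 1 = 0
n4 = n1 ⊕ n3 = 1 ⊕ 0 = 1
So n4 = 1 as required.

a=0, b=0, c=1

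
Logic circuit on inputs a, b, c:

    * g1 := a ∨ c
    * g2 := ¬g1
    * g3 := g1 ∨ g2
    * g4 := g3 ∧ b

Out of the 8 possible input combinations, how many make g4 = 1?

4

g4 = g3 ∧ b must be 1, so both g3 = 1 and b = 1.
Enumerating the 8 input combinations, 4 give g4 = 1 and 4 give g4 = 0.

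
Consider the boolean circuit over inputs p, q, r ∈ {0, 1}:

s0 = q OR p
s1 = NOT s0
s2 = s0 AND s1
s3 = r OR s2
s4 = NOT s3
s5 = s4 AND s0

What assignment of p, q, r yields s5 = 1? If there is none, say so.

p=1, q=1, r=0

s5 = s4 AND s0 must be 1, so both s4 = 1 and s0 = 1.
s4 = NOT s3 must be 1, so s3 = 0.
Check with p=1, q=1, r=0:
s0 = q OR p = 1 OR 1 = 1
s1 = NOT s0 = NOT 1 = 0
s2 = s0 AND s1 = 1 AND 0 = 0
s3 = r OR s2 = 0 OR 0 = 0
s4 = NOT s3 = NOT 0 = 1
s5 = s4 AND s0 = 1 AND 1 = 1
So s5 = 1 as required.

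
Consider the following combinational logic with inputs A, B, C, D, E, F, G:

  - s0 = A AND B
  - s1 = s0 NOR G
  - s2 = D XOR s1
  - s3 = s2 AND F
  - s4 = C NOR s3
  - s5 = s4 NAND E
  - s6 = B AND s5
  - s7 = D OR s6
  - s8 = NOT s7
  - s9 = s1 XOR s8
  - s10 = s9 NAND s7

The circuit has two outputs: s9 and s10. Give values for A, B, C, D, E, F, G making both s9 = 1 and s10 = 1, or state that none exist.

A=1 B=0 C=1 D=0 E=0 F=0 G=1

Check with A=1 B=0 C=1 D=0 E=0 F=0 G=1:
s0 = A AND B = 1 AND 0 = 0
s1 = s0 NOR G = 0 NOR 1 = 0
s2 = D XOR s1 = 0 XOR 0 = 0
s3 = s2 AND F = 0 AND 0 = 0
s4 = C NOR s3 = 1 NOR 0 = 0
s5 = s4 NAND E = 0 NAND 0 = 1
s6 = B AND s5 = 0 AND 1 = 0
s7 = D OR s6 = 0 OR 0 = 0
s8 = NOT s7 = NOT 0 = 1
s9 = s1 XOR s8 = 0 XOR 1 = 1
s10 = s9 NAND s7 = 1 NAND 0 = 1
So s9 = 1 and s10 = 1.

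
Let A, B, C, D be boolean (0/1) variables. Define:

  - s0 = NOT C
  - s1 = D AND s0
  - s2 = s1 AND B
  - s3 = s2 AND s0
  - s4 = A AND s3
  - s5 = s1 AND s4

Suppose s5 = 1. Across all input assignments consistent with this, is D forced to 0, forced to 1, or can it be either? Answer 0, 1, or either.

s5 = s1 AND s4 must be 1, so both s1 = 1 and s4 = 1.
s1 = D AND s0 must be 1, so both D = 1 and s0 = 1.
s4 = A AND s3 must be 1, so both A = 1 and s3 = 1.
Every assignment with s5 = 1 has D = 1; there are 1 such assignment(s).
  A=1, B=1, C=0, D=1

1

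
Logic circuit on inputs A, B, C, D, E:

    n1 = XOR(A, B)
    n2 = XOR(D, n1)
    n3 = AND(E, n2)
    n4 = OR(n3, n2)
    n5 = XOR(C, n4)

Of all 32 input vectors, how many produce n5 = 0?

n5 = XOR(C, n4) must be 0, so C and n4 are equal.
Enumerating the 32 input combinations, 16 give n5 = 0 and 16 give n5 = 1.

16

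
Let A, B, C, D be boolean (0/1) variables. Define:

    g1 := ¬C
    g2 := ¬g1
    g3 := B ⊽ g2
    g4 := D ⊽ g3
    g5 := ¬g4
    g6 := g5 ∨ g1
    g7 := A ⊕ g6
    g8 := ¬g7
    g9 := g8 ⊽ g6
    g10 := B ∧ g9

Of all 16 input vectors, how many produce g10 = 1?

1

g10 = B ∧ g9 must be 1, so both B = 1 and g9 = 1.
Satisfying assignments:
  A=1, B=1, C=1, D=0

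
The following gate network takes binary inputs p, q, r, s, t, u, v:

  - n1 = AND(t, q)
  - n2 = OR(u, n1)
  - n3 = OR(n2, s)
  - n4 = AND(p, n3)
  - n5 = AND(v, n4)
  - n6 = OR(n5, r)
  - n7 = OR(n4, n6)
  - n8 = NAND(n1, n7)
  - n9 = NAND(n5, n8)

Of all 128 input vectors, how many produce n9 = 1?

n9 = NAND(n5, n8) must be 1, so at least one of n5, n8 is 0.
Enumerating the 128 input combinations, 110 give n9 = 1 and 18 give n9 = 0.

110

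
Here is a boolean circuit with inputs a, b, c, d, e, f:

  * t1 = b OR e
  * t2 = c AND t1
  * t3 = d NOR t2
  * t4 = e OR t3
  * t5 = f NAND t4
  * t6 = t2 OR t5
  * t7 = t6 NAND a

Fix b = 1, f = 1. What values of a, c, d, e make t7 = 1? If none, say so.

a=1, c=0, d=0, e=1

Check with b = 1, f = 1 and a=1, c=0, d=0, e=1:
t1 = b OR e = 1 OR 1 = 1
t2 = c AND t1 = 0 AND 1 = 0
t3 = d NOR t2 = 0 NOR 0 = 1
t4 = e OR t3 = 1 OR 1 = 1
t5 = f NAND t4 = 1 NAND 1 = 0
t6 = t2 OR t5 = 0 OR 0 = 0
t7 = t6 NAND a = 0 NAND 1 = 1
So t7 = 1.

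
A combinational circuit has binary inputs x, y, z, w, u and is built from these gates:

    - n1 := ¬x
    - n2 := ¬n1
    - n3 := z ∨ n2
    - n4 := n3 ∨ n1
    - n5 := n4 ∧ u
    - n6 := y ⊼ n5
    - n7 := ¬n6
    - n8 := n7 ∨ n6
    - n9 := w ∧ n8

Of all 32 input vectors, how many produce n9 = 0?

n9 = w ∧ n8 must be 0, so at least one of w, n8 is 0.
Enumerating the 32 input combinations, 16 give n9 = 0 and 16 give n9 = 1.

16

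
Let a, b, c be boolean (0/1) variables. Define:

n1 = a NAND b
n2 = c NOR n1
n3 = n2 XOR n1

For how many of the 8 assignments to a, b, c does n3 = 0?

1

n3 = n2 XOR n1 must be 0, so n2 and n1 are equal.
Satisfying assignments:
  a=1, b=1, c=1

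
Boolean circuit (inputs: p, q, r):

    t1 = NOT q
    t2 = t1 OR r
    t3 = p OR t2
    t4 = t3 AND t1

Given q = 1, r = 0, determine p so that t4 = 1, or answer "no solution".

no solution exists

With q = 1, r = 0 fixed, none of the 2 settings of p give t4 = 1.
For example, with p=0:
t1 = NOT q = NOT 1 = 0
t2 = t1 OR r = 0 OR 0 = 0
t3 = p OR t2 = 0 OR 0 = 0
t4 = t3 AND t1 = 0 AND 0 = 0
giving t4 = 0 ≠ 1.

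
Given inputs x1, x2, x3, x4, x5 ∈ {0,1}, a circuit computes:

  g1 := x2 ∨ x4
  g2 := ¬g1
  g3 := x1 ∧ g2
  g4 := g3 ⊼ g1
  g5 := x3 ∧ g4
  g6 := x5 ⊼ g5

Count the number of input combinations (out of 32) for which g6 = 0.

g6 = x5 ⊼ g5 must be 0, so both x5 = 1 and g5 = 1.
Enumerating the 32 input combinations, 8 give g6 = 0 and 24 give g6 = 1.

8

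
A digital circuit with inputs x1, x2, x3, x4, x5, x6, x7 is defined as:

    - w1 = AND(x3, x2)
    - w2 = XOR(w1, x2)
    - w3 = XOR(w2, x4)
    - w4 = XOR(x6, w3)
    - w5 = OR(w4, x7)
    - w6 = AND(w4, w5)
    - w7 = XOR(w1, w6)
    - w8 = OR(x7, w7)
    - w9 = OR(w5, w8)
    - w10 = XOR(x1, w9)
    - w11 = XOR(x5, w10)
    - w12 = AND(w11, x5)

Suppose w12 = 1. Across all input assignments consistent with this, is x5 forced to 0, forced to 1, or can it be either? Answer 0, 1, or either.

w12 = AND(w11, x5) must be 1, so both w11 = 1 and x5 = 1.
Every assignment with w12 = 1 has x5 = 1; there are 32 such assignment(s).

1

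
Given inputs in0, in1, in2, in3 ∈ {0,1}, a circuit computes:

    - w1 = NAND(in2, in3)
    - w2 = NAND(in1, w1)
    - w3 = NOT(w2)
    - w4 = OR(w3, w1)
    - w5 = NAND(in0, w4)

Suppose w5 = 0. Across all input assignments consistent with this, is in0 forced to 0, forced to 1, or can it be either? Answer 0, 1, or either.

1

w5 = NAND(in0, w4) must be 0, so both in0 = 1 and w4 = 1.
w4 = OR(w3, w1) must be 1, so at least one of w3, w1 is 1.
Every assignment with w5 = 0 has in0 = 1; there are 6 such assignment(s).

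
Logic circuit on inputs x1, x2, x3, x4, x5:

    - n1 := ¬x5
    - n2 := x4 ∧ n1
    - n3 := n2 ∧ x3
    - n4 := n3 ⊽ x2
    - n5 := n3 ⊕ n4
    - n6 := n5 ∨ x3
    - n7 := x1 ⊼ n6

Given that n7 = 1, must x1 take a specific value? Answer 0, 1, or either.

Both values of x1 occur among assignments with n7 = 1:
  x1=0: x1=0, x2=0, x3=0, x4=0, x5=0
  x1=1: x1=1, x2=1, x3=0, x4=0, x5=0

either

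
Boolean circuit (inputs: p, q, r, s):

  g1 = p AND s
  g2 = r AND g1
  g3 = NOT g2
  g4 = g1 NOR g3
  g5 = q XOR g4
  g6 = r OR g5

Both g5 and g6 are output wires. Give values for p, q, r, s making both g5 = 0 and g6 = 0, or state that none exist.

p=1, q=0, r=0, s=0

Check with p=1, q=0, r=0, s=0:
g1 = p AND s = 1 AND 0 = 0
g2 = r AND g1 = 0 AND 0 = 0
g3 = NOT g2 = NOT 0 = 1
g4 = g1 NOR g3 = 0 NOR 1 = 0
g5 = q XOR g4 = 0 XOR 0 = 0
g6 = r OR g5 = 0 OR 0 = 0
So g5 = 0 and g6 = 0.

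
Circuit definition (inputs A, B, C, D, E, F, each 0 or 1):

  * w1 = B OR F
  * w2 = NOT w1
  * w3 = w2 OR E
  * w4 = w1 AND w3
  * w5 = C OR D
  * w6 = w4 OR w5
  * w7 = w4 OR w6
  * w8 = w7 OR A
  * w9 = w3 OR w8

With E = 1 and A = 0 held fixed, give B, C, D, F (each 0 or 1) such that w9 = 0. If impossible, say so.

no solution exists

With E = 1 and A = 0 fixed, none of the 16 settings of B, C, D, F give w9 = 0.
For example, with B=1, C=0, D=0, F=0:
w1 = B OR F = 1 OR 0 = 1
w2 = NOT w1 = NOT 1 = 0
w3 = w2 OR E = 0 OR 1 = 1
w4 = w1 AND w3 = 1 AND 1 = 1
w5 = C OR D = 0 OR 0 = 0
w6 = w4 OR w5 = 1 OR 0 = 1
w7 = w4 OR w6 = 1 OR 1 = 1
w8 = w7 OR A = 1 OR 0 = 1
w9 = w3 OR w8 = 1 OR 1 = 1
giving w9 = 1 ≠ 0.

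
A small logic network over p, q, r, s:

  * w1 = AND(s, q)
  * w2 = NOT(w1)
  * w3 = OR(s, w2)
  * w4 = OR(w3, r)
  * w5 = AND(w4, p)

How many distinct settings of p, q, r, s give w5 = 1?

8

w5 = AND(w4, p) must be 1, so both w4 = 1 and p = 1.
Enumerating the 16 input combinations, 8 give w5 = 1 and 8 give w5 = 0.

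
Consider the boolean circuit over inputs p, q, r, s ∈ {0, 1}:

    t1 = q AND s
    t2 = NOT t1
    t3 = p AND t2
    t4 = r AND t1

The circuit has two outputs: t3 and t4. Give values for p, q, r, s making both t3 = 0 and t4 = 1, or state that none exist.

p=1 q=1 r=1 s=1

Check with p=1 q=1 r=1 s=1:
t1 = q AND s = 1 AND 1 = 1
t2 = NOT t1 = NOT 1 = 0
t3 = p AND t2 = 1 AND 0 = 0
t4 = r AND t1 = 1 AND 1 = 1
So t3 = 0 and t4 = 1.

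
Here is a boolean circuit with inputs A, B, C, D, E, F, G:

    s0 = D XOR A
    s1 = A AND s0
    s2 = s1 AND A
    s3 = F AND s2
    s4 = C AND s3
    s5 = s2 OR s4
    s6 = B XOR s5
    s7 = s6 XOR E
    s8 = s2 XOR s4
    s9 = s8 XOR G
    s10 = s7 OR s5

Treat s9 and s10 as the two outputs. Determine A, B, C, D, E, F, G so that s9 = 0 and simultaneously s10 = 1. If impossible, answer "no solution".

A=0, B=0, C=1, D=0, E=1, F=1, G=0

Check with A=0, B=0, C=1, D=0, E=1, F=1, G=0:
s0 = D XOR A = 0 XOR 0 = 0
s1 = A AND s0 = 0 AND 0 = 0
s2 = s1 AND A = 0 AND 0 = 0
s3 = F AND s2 = 1 AND 0 = 0
s4 = C AND s3 = 1 AND 0 = 0
s5 = s2 OR s4 = 0 OR 0 = 0
s6 = B XOR s5 = 0 XOR 0 = 0
s7 = s6 XOR E = 0 XOR 1 = 1
s8 = s2 XOR s4 = 0 XOR 0 = 0
s9 = s8 XOR G = 0 XOR 0 = 0
s10 = s7 OR s5 = 1 OR 0 = 1
So s9 = 0 and s10 = 1.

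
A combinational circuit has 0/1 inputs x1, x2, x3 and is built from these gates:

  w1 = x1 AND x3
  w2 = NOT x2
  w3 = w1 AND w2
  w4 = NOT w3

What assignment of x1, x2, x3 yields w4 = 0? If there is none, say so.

w4 = NOT w3 must be 0, so w3 = 1.
w3 = w1 AND w2 must be 1, so both w1 = 1 and w2 = 1.
Check with x1=1 x2=0 x3=1:
w1 = x1 AND x3 = 1 AND 1 = 1
w2 = NOT x2 = NOT 0 = 1
w3 = w1 AND w2 = 1 AND 1 = 1
w4 = NOT w3 = NOT 1 = 0
So w4 = 0 as required.

x1=1 x2=0 x3=1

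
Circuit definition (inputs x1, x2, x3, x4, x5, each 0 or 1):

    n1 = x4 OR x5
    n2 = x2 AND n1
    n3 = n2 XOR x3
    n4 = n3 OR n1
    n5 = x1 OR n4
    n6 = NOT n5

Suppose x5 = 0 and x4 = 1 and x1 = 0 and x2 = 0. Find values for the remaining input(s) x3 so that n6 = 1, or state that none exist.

no solution exists

With x5 = 0 and x4 = 1 and x1 = 0 and x2 = 0 fixed, none of the 2 settings of x3 give n6 = 1.
For example, with x3=0:
n1 = x4 OR x5 = 1 OR 0 = 1
n2 = x2 AND n1 = 0 AND 1 = 0
n3 = n2 XOR x3 = 0 XOR 0 = 0
n4 = n3 OR n1 = 0 OR 1 = 1
n5 = x1 OR n4 = 0 OR 1 = 1
n6 = NOT n5 = NOT 1 = 0
giving n6 = 0 ≠ 1.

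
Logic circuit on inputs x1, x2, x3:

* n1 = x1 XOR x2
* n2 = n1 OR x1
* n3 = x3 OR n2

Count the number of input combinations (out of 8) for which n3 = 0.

1

n3 = x3 OR n2 must be 0, so both x3 = 0 and n2 = 0.
Satisfying assignments:
  x1=0, x2=0, x3=0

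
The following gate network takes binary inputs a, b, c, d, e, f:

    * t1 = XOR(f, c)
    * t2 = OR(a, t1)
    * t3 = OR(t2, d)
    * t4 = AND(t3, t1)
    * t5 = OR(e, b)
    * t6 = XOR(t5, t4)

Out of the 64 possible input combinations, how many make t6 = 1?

32

t6 = XOR(t5, t4) must be 1, so t5 and t4 differ.
Enumerating the 64 input combinations, 32 give t6 = 1 and 32 give t6 = 0.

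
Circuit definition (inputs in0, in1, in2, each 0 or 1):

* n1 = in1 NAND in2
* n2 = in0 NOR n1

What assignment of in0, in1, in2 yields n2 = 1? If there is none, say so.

n2 = in0 NOR n1 must be 1, so both in0 = 0 and n1 = 0.
n1 = in1 NAND in2 must be 0, so both in1 = 1 and in2 = 1.
Check with in0=0, in1=1, in2=1:
n1 = in1 NAND in2 = 1 NAND 1 = 0
n2 = in0 NOR n1 = 0 NOR 0 = 1
So n2 = 1 as required.

in0=0, in1=1, in2=1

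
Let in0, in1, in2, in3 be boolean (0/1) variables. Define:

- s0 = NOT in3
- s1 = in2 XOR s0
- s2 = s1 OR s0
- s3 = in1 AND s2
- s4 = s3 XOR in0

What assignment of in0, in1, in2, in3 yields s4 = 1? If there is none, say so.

s4 = s3 XOR in0 must be 1, so s3 and in0 differ.
Check with in0=0, in1=1, in2=1, in3=1:
s0 = NOT in3 = NOT 1 = 0
s1 = in2 XOR s0 = 1 XOR 0 = 1
s2 = s1 OR s0 = 1 OR 0 = 1
s3 = in1 AND s2 = 1 AND 1 = 1
s4 = s3 XOR in0 = 1 XOR 0 = 1
So s4 = 1 as required.

in0=0, in1=1, in2=1, in3=1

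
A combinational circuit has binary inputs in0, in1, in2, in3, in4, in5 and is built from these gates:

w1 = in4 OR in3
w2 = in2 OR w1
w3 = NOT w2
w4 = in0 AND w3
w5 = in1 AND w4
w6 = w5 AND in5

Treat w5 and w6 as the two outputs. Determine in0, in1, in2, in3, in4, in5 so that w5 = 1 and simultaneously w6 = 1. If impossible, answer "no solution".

Check with in0=1, in1=1, in2=0, in3=0, in4=0, in5=1:
w1 = in4 OR in3 = 0 OR 0 = 0
w2 = in2 OR w1 = 0 OR 0 = 0
w3 = NOT w2 = NOT 0 = 1
w4 = in0 AND w3 = 1 AND 1 = 1
w5 = in1 AND w4 = 1 AND 1 = 1
w6 = w5 AND in5 = 1 AND 1 = 1
So w5 = 1 and w6 = 1.

in0=1, in1=1, in2=0, in3=0, in4=0, in5=1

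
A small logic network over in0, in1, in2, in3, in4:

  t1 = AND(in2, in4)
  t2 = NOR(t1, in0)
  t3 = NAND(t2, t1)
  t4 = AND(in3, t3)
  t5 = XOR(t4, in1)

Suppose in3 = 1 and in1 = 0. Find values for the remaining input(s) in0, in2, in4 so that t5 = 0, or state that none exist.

With in3 = 1 and in1 = 0 fixed, none of the 8 settings of in0, in2, in4 give t5 = 0.
For example, with in0=0, in2=1, in4=0:
t1 = AND(in2, in4) = AND(1, 0) = 0
t2 = NOR(t1, in0) = NOR(0, 0) = 1
t3 = NAND(t2, t1) = NAND(1, 0) = 1
t4 = AND(in3, t3) = AND(1, 1) = 1
t5 = XOR(t4, in1) = XOR(1, 0) = 1
giving t5 = 1 ≠ 0.

no solution exists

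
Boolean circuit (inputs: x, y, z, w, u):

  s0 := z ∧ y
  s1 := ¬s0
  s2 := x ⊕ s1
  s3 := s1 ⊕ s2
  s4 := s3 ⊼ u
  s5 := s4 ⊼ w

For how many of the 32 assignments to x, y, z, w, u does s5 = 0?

s5 = s4 ⊼ w must be 0, so both s4 = 1 and w = 1.
s4 = s3 ⊼ u must be 1, so at least one of s3, u is 0.
Enumerating the 32 input combinations, 12 give s5 = 0 and 20 give s5 = 1.

12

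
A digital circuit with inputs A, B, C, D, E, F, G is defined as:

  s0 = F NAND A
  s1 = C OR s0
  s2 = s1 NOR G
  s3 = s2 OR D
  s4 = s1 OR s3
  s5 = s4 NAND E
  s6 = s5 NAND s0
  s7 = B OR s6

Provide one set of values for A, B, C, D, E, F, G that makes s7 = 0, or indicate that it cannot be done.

A=0, B=0, C=1, D=0, E=0, F=1, G=0

s7 = B OR s6 must be 0, so both B = 0 and s6 = 0.
Check with A=0, B=0, C=1, D=0, E=0, F=1, G=0:
s0 = F NAND A = 1 NAND 0 = 1
s1 = C OR s0 = 1 OR 1 = 1
s2 = s1 NOR G = 1 NOR 0 = 0
s3 = s2 OR D = 0 OR 0 = 0
s4 = s1 OR s3 = 1 OR 0 = 1
s5 = s4 NAND E = 1 NAND 0 = 1
s6 = s5 NAND s0 = 1 NAND 1 = 0
s7 = B OR s6 = 0 OR 0 = 0
So s7 = 0 as required.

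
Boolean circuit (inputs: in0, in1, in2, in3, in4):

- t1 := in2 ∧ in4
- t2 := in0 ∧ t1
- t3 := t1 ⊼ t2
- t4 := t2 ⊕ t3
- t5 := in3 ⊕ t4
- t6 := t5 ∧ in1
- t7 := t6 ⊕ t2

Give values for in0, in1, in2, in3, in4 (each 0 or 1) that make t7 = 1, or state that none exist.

in0=0, in1=1, in2=1, in3=0, in4=0

t7 = t6 ⊕ t2 must be 1, so t6 and t2 differ.
Check with in0=0, in1=1, in2=1, in3=0, in4=0:
t1 = in2 ∧ in4 = 1 ∧ 0 = 0
t2 = in0 ∧ t1 = 0 ∧ 0 = 0
t3 = t1 ⊼ t2 = 0 ⊼ 0 = 1
t4 = t2 ⊕ t3 = 0 ⊕ 1 = 1
t5 = in3 ⊕ t4 = 0 ⊕ 1 = 1
t6 = t5 ∧ in1 = 1 ∧ 1 = 1
t7 = t6 ⊕ t2 = 1 ⊕ 0 = 1
So t7 = 1 as required.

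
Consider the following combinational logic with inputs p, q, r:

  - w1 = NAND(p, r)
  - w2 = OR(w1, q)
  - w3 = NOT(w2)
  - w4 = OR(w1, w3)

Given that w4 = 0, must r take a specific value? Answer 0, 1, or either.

1

w4 = OR(w1, w3) must be 0, so both w1 = 0 and w3 = 0.
w1 = NAND(p, r) must be 0, so both p = 1 and r = 1.
w3 = NOT(w2) must be 0, so w2 = 1.
Every assignment with w4 = 0 has r = 1; there are 1 such assignment(s).
  p=1, q=1, r=1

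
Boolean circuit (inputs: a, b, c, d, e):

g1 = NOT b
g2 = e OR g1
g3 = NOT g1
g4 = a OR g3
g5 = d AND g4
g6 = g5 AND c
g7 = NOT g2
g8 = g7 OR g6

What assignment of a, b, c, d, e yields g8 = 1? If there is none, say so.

g8 = g7 OR g6 must be 1, so at least one of g7, g6 is 1.
Check with a=0 b=1 c=1 d=0 e=0:
g1 = NOT b = NOT 1 = 0
g2 = e OR g1 = 0 OR 0 = 0
g3 = NOT g1 = NOT 0 = 1
g4 = a OR g3 = 0 OR 1 = 1
g5 = d AND g4 = 0 AND 1 = 0
g6 = g5 AND c = 0 AND 1 = 0
g7 = NOT g2 = NOT 0 = 1
g8 = g7 OR g6 = 1 OR 0 = 1
So g8 = 1 as required.

a=0 b=1 c=1 d=0 e=0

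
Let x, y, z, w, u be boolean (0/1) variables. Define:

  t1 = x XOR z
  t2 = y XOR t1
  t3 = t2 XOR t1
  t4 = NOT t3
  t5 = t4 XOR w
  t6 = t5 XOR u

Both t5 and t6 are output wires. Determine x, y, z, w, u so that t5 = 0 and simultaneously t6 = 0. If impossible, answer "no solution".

x=0, y=0, z=0, w=1, u=0

Check with x=0, y=0, z=0, w=1, u=0:
t1 = x XOR z = 0 XOR 0 = 0
t2 = y XOR t1 = 0 XOR 0 = 0
t3 = t2 XOR t1 = 0 XOR 0 = 0
t4 = NOT t3 = NOT 0 = 1
t5 = t4 XOR w = 1 XOR 1 = 0
t6 = t5 XOR u = 0 XOR 0 = 0
So t5 = 0 and t6 = 0.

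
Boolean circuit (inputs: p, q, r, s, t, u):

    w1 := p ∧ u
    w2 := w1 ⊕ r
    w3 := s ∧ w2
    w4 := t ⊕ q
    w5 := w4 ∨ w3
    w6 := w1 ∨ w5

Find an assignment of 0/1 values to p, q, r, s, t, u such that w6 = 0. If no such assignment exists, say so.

p=1, q=1, r=0, s=0, t=1, u=0

w6 = w1 ∨ w5 must be 0, so both w1 = 0 and w5 = 0.
Check with p=1, q=1, r=0, s=0, t=1, u=0:
w1 = p ∧ u = 1 ∧ 0 = 0
w2 = w1 ⊕ r = 0 ⊕ 0 = 0
w3 = s ∧ w2 = 0 ∧ 0 = 0
w4 = t ⊕ q = 1 ⊕ 1 = 0
w5 = w4 ∨ w3 = 0 ∨ 0 = 0
w6 = w1 ∨ w5 = 0 ∨ 0 = 0
So w6 = 0 as required.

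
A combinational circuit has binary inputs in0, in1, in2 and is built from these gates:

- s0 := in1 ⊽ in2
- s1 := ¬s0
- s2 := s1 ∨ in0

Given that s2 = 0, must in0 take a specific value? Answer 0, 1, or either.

s2 = s1 ∨ in0 must be 0, so both s1 = 0 and in0 = 0.
s1 = ¬s0 must be 0, so s0 = 1.
Every assignment with s2 = 0 has in0 = 0; there are 1 such assignment(s).
  in0=0, in1=0, in2=0

0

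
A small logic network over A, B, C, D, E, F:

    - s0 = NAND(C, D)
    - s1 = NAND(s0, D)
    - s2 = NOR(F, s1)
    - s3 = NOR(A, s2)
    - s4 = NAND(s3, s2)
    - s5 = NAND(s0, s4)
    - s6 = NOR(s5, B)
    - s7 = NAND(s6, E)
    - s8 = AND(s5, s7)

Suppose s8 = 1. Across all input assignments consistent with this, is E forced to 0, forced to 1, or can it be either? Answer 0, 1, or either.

either

Both values of E occur among assignments with s8 = 1:
  E=0: A=0, B=0, C=1, D=1, E=0, F=0
  E=1: A=0, B=0, C=1, D=1, E=1, F=0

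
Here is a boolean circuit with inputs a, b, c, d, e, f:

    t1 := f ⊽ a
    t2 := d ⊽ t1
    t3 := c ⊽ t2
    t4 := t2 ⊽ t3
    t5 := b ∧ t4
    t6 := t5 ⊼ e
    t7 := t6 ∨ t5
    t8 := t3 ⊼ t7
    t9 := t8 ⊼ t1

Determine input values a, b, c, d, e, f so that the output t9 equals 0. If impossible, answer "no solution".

Check with a=0, b=1, c=1, d=1, e=1, f=0:
t1 = f ⊽ a = 0 ⊽ 0 = 1
t2 = d ⊽ t1 = 1 ⊽ 1 = 0
t3 = c ⊽ t2 = 1 ⊽ 0 = 0
t4 = t2 ⊽ t3 = 0 ⊽ 0 = 1
t5 = b ∧ t4 = 1 ∧ 1 = 1
t6 = t5 ⊼ e = 1 ⊼ 1 = 0
t7 = t6 ∨ t5 = 0 ∨ 1 = 1
t8 = t3 ⊼ t7 = 0 ⊼ 1 = 1
t9 = t8 ⊼ t1 = 1 ⊼ 1 = 0
So t9 = 0 as required.

a=0, b=1, c=1, d=1, e=1, f=0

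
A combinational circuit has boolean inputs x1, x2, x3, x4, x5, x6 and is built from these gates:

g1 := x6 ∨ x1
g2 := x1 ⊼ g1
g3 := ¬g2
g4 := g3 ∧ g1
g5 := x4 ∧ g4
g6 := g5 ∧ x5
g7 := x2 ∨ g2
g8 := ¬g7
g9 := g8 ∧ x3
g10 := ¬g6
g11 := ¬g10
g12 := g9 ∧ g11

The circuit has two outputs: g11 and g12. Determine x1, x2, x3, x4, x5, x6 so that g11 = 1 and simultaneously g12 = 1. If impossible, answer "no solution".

x1=1, x2=0, x3=1, x4=1, x5=1, x6=1

Check with x1=1, x2=0, x3=1, x4=1, x5=1, x6=1:
g1 = x6 ∨ x1 = 1 ∨ 1 = 1
g2 = x1 ⊼ g1 = 1 ⊼ 1 = 0
g3 = ¬g2 = ¬0 = 1
g4 = g3 ∧ g1 = 1 ∧ 1 = 1
g5 = x4 ∧ g4 = 1 ∧ 1 = 1
g6 = g5 ∧ x5 = 1 ∧ 1 = 1
g7 = x2 ∨ g2 = 0 ∨ 0 = 0
g8 = ¬g7 = ¬0 = 1
g9 = g8 ∧ x3 = 1 ∧ 1 = 1
g10 = ¬g6 = ¬1 = 0
g11 = ¬g10 = ¬0 = 1
g12 = g9 ∧ g11 = 1 ∧ 1 = 1
So g11 = 1 and g12 = 1.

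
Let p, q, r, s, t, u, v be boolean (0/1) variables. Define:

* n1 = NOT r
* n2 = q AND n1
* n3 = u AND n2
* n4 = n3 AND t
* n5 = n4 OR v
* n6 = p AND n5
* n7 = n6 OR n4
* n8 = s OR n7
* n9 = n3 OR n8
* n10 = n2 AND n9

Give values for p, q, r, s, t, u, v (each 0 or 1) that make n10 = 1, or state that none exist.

p=0 q=1 r=0 s=0 t=0 u=1 v=1

n10 = n2 AND n9 must be 1, so both n2 = 1 and n9 = 1.
Check with p=0 q=1 r=0 s=0 t=0 u=1 v=1:
n1 = NOT r = NOT 0 = 1
n2 = q AND n1 = 1 AND 1 = 1
n3 = u AND n2 = 1 AND 1 = 1
n4 = n3 AND t = 1 AND 0 = 0
n5 = n4 OR v = 0 OR 1 = 1
n6 = p AND n5 = 0 AND 1 = 0
n7 = n6 OR n4 = 0 OR 0 = 0
n8 = s OR n7 = 0 OR 0 = 0
n9 = n3 OR n8 = 1 OR 0 = 1
n10 = n2 AND n9 = 1 AND 1 = 1
So n10 = 1 as required.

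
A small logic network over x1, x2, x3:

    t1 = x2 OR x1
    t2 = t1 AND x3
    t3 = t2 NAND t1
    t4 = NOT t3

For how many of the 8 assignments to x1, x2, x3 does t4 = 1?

3

t4 = NOT t3 must be 1, so t3 = 0.
Enumerating the 8 input combinations, 3 give t4 = 1 and 5 give t4 = 0.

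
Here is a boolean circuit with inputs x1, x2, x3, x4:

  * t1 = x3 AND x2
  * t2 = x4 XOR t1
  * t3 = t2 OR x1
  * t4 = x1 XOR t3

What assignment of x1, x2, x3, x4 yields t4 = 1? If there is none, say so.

t4 = x1 XOR t3 must be 1, so x1 and t3 differ.
Check with x1=0 x2=0 x3=1 x4=1:
t1 = x3 AND x2 = 1 AND 0 = 0
t2 = x4 XOR t1 = 1 XOR 0 = 1
t3 = t2 OR x1 = 1 OR 0 = 1
t4 = x1 XOR t3 = 0 XOR 1 = 1
So t4 = 1 as required.

x1=0 x2=0 x3=1 x4=1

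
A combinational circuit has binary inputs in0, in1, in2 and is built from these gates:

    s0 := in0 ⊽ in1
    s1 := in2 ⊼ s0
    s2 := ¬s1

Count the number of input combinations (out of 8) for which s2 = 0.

7

s2 = ¬s1 must be 0, so s1 = 1.
s1 = in2 ⊼ s0 must be 1, so at least one of in2, s0 is 0.
Enumerating the 8 input combinations, 7 give s2 = 0 and 1 give s2 = 1.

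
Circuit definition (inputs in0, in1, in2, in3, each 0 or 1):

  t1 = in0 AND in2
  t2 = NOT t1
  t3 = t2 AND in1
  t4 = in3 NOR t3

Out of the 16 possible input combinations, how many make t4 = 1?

t4 = in3 NOR t3 must be 1, so both in3 = 0 and t3 = 0.
t3 = t2 AND in1 must be 0, so at least one of t2, in1 is 0.
Satisfying assignments:
  in0=0, in1=0, in2=0, in3=0
  in0=0, in1=0, in2=1, in3=0
  in0=1, in1=0, in2=0, in3=0
  in0=1, in1=0, in2=1, in3=0
  in0=1, in1=1, in2=1, in3=0

5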